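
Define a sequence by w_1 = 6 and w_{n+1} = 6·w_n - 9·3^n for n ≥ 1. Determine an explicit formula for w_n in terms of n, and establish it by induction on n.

w_n = 3^(n + 1) - 3·6^(n - 1)

Computing the first terms: w_1 = 6, w_2 = 9, w_3 = -27. This suggests w_n = 3^(n + 1) - 3·6^(n - 1).
Base step (n = 1): the formula gives 6 = 6 = w_1.
Suppose the result is true for n = j, so w_j = 3^(j + 1) - 3·6^(j - 1).
Then w_{j+1} = 6·w_j - 9·3^j = 6·(3^(j + 1) - 3·6^(j - 1)) - 9·3^j = 3^(j + 2) - 3·6^j = 3^((j+1) + 1) - 3·6^((j+1) - 1),
which is the claimed formula at n = j+1.
Hence, by induction on n, the claim holds for every n ≥ 1.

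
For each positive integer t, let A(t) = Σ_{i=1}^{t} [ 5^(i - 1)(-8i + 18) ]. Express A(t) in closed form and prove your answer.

We claim A(t) = 5^t(-2t + 5) - 5 for all t ≥ 1.
For the base case t = 1: A(1) = 10, and the closed form gives 10. They agree.
Inductive step: suppose the statement holds for some i ≥ 1, so A(i) = 5^i(-2i + 5) - 5.
Then A(i+1) = A(i) + (5^i(-8i + 10)) = (5^i(-2i + 5) - 5) + (5^i(-8i + 10)).
Simplifying, A(i+1) = -10·5^i·i + 15·5^i - 5 = 5^(i+1)(-2(i+1) + 5) - 5,
which is the closed form with t = i+1.
Hence, by induction on t, the claim holds for every t ≥ 1.

A(t) = 5^t(-2t + 5) - 5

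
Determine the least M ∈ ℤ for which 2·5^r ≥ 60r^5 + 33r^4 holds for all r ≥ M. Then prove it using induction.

At r = 8: 781250 < 2101248, so the inequality fails and M ≥ 9. We prove 2·5^r ≥ 60r^5 + 33r^4 for all r ≥ 9.
Base case (r = 9): 2·5^r = 3906250 and 60r^5 + 33r^4 = 3759453, so 3906250 ≥ 3759453.
For the inductive step, assume it holds for an arbitrary p ≥ 9, so 2·5^p ≥ 60p^5 + 33p^4.
Then 2·5^(p + 1) = 5·(2·5^p) ≥ 5·(60p^5 + 33p^4).
Also, for p ≥ 9 we have 5·(60p^5 + 33p^4) ≥ 60(p+1)^5 + 33(p+1)^4, since 5·(60p^5 + 33p^4) − (60(p+1)^5 + 33(p+1)^4) = 240p^5 - 168p^4 - 732p^3 - 798p^2 - 432p - 93, which is nonnegative for all p ≥ 9.
Combining, 2·5^(p + 1) ≥ 60(p+1)^5 + 33(p+1)^4.
Hence, by induction on r, the claim holds for every r ≥ 9.
Hence the smallest such M is 9.

M = 9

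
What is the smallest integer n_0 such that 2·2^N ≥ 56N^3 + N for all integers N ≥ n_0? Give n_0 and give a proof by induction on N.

At N = 17: 262144 < 275145, so the inequality fails and n_0 ≥ 18. We prove 2·2^N ≥ 56N^3 + N for all N ≥ 18.
When N = 18: 2·2^N = 524288 and 56N^3 + N = 326610, so 524288 ≥ 326610.
Inductive step: assume the claim holds for N = j, so 2·2^j ≥ 56j^3 + j.
Then 2·2^(j + 1) = 2·(2·2^j) ≥ 2·(56j^3 + j).
Also, for j ≥ 18 we have 2·(56j^3 + j) ≥ 56(j+1)^3 + (j+1), since 2·(56j^3 + j) − (56(j+1)^3 + (j+1)) = 56j^3 - 168j^2 - 167j - 57, which is nonnegative for all j ≥ 18.
Combining, 2·2^(j + 1) ≥ 56(j+1)^3 + (j+1).
Hence, by induction on N, the claim holds for every N ≥ 18.
Hence the smallest such n_0 is 18.

n_0 = 18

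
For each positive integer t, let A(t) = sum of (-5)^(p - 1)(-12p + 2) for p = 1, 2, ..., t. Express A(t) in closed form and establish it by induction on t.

We claim A(t) = 2(-5)^t·t for all t ≥ 1.
For the base case t = 1: A(1) = -10, and the closed form gives -10. They agree.
For the inductive step, assume it holds for an arbitrary p ≥ 1, so A(p) = 2(-5)^p·p.
Then A(p+1) = A(p) + ((-5)^p(-12p - 10)) = (2(-5)^p·p) + ((-5)^p(-12p - 10)).
Simplifying, A(p+1) = (-5)^(p + 1)(2p + 2) = 2(-5)^(p+1)·(p+1),
which is the closed form with t = p+1.
By the principle of mathematical induction, the result holds for all t ≥ 1.

A(t) = 2(-5)^t·t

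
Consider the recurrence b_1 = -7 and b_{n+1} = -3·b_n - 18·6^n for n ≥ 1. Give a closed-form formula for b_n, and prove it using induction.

b_n = 5(-3)^(n - 1) - 2·6^n

Computing the first terms: b_1 = -7, b_2 = -87, b_3 = -387. This suggests b_n = 5(-3)^(n - 1) - 2·6^n.
When n = 1: the formula gives -7 = -7 = b_1.
Suppose the result is true for n = r, so b_r = 5(-3)^(r - 1) - 2·6^r.
Then b_{r+1} = -3·b_r - 18·6^r = -3·(5(-3)^(r - 1) - 2·6^r) - 18·6^r = 5(-3)^r - 2·6^(r + 1) = 5(-3)^((r+1) - 1) - 2·6^(r+1),
which is the claimed formula at n = r+1.
Hence, by induction on n, the claim holds for every n ≥ 1.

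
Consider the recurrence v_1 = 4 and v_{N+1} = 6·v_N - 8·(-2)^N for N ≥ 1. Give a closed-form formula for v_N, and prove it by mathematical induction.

v_N = (-2)^N + 6^N

Computing the first terms: v_1 = 4, v_2 = 40, v_3 = 208. This suggests v_N = (-2)^N + 6^N.
When N = 1: the formula gives 4 = 4 = v_1.
Inductive step: suppose the statement holds for some k ≥ 1, so v_k = (-2)^k + 6^k.
Then v_{k+1} = 6·v_k - 8·(-2)^k = 6·((-2)^k + 6^k) - 8·(-2)^k = (-2)^(k + 1) + 6^(k + 1),
which is the claimed formula at N = k+1.
Hence, by induction on N, the claim holds for every N ≥ 1.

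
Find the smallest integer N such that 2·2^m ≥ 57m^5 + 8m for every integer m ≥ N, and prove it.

At m = 29: 1073741824 < 1169135725, so the inequality fails and N ≥ 30. We prove 2·2^m ≥ 57m^5 + 8m for all m ≥ 30.
Base case (m = 30): 2·2^m = 2147483648 and 57m^5 + 8m = 1385100240, so 2147483648 ≥ 1385100240.
For the inductive step, assume it holds for an arbitrary j ≥ 30, so 2·2^j ≥ 57j^5 + 8j.
Then 2·2^(j + 1) = 2·(2·2^j) ≥ 2·(57j^5 + 8j).
Also, for j ≥ 30 we have 2·(57j^5 + 8j) ≥ 57(j+1)^5 + 8(j+1), since 2·(57j^5 + 8j) − (57(j+1)^5 + 8(j+1)) = 57j^5 - 285j^4 - 570j^3 - 570j^2 - 277j - 65, which is nonnegative for all j ≥ 30.
Combining, 2·2^(j + 1) ≥ 57(j+1)^5 + 8(j+1).
By induction, the statement is established for all m ≥ 30.
Hence the smallest such N is 30.

N = 30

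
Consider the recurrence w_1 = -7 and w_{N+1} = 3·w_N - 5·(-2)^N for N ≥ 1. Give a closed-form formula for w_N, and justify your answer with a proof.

Computing the first terms: w_1 = -7, w_2 = -11, w_3 = -53. This suggests w_N = (-2)^N - 5·3^(N - 1).
For the base case N = 1: the formula gives -7 = -7 = w_1.
For the inductive step, assume it holds for an arbitrary p ≥ 1, so w_p = (-2)^p - 5·3^(p - 1).
Then w_{p+1} = 3·w_p - 5·(-2)^p = 3·((-2)^p - 5·3^(p - 1)) - 5·(-2)^p = (-2)^(p + 1) - 5·3^p = (-2)^(p+1) - 5·3^((p+1) - 1),
which is the claimed formula at N = p+1.
By the principle of mathematical induction, the result holds for all N ≥ 1.

w_N = (-2)^N - 5·3^(N - 1)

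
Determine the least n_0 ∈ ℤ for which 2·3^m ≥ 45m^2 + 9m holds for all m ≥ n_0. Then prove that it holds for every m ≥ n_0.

At m = 6: 1458 < 1674, so the inequality fails and n_0 ≥ 7. We prove 2·3^m ≥ 45m^2 + 9m for all m ≥ 7.
Base step (m = 7): 2·3^m = 4374 and 45m^2 + 9m = 2268, so 4374 ≥ 2268.
For the inductive step, assume it holds for an arbitrary i ≥ 7, so 2·3^i ≥ 45i^2 + 9i.
Then 2·3^(i + 1) = 3·(2·3^i) ≥ 3·(45i^2 + 9i).
Also, for i ≥ 7 we have 3·(45i^2 + 9i) ≥ 45(i+1)^2 + 9(i+1), since 3·(45i^2 + 9i) − (45(i+1)^2 + 9(i+1)) = 90i^2 - 72i - 54, which is nonnegative for all i ≥ 7.
Combining, 2·3^(i + 1) ≥ 45(i+1)^2 + 9(i+1).
By the principle of mathematical induction, the result holds for all m ≥ 7.
Hence the smallest such n_0 is 7.

n_0 = 7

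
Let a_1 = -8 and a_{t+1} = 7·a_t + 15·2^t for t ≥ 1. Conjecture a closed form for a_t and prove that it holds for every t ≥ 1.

Computing the first terms: a_1 = -8, a_2 = -26, a_3 = -122. This suggests a_t = -3·2^t - 2·7^(t - 1).
For the base case t = 1: the formula gives -8 = -8 = a_1.
For the inductive step, assume it holds for an arbitrary r ≥ 1, so a_r = -3·2^r - 2·7^(r - 1).
Then a_{r+1} = 7·a_r + 15·2^r = 7·(-3·2^r - 2·7^(r - 1)) + 15·2^r = -3·2^(r + 1) - 2·7^r = -3·2^(r+1) - 2·7^((r+1) - 1),
which is the claimed formula at t = r+1.
Hence, by induction on t, the claim holds for every t ≥ 1.

a_t = -3·2^t - 2·7^(t - 1)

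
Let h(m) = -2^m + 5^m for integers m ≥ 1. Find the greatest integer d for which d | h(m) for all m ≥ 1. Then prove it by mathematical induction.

Computing the first values: h(1) = 3 and h(2) = 21; gcd(3, 21) = 3, so d ≤ 3.
We prove 3 | -2^m + 5^m for all m ≥ 1 by induction on m.
For the base case m = 1: h(1) = 3 = 3·(1), so 3 | h(1).
Inductive step: assume the claim holds for m = k, i.e. 3 | h(k). Then
5^{k+1} − 2^{k+1} = 5·5^k − 2·2^k = 5·(5^k − 2^k) + (3)·2^k. The first term is divisible by 3 by the inductive hypothesis, and the second term (3)·2^k is divisible by 3 since 3 | 3. Hence 3 | h(k+1).
This completes the induction.
Therefore the largest such d is 3.

d = 3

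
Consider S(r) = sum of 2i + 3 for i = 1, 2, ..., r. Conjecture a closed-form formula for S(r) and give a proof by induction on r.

S(r) = r(r + 4)

We claim S(r) = r(r + 4) for all r ≥ 1.
Base step (r = 1): S(1) = 5, and the closed form gives 5. They agree.
Inductive step: suppose the statement holds for some i ≥ 1, so S(i) = i(i + 4).
Then S(i+1) = S(i) + (2i + 5) = (i(i + 4)) + (2i + 5).
Simplifying, S(i+1) = (i + 1)(i + 5) = (i+1)((i+1) + 4),
which is the closed form with r = i+1.
By the principle of mathematical induction, the result holds for all r ≥ 1.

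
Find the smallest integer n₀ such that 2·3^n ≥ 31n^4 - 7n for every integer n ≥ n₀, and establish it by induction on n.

At n = 11: 354294 < 453794, so the inequality fails and n₀ ≥ 12. We prove 2·3^n ≥ 31n^4 - 7n for all n ≥ 12.
Base step (n = 12): 2·3^n = 1062882 and 31n^4 - 7n = 642732, so 1062882 ≥ 642732.
For the inductive step, assume it holds for an arbitrary k ≥ 12, so 2·3^k ≥ 31k^4 - 7k.
Then 2·3^(k + 1) = 3·(2·3^k) ≥ 3·(31k^4 - 7k).
Also, for k ≥ 12 we have 3·(31k^4 - 7k) ≥ 31(k+1)^4 - 7(k+1), since 3·(31k^4 - 7k) − (31(k+1)^4 - 7(k+1)) = 62k^4 - 124k^3 - 186k^2 - 138k - 24, which is nonnegative for all k ≥ 12.
Combining, 2·3^(k + 1) ≥ 31(k+1)^4 - 7(k+1).
By the principle of mathematical induction, the result holds for all n ≥ 12.
Hence the smallest such n₀ is 12.

n₀ = 12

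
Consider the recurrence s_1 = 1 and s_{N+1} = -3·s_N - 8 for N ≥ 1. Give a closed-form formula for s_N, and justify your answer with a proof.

Computing the first terms: s_1 = 1, s_2 = -11, s_3 = 25. This suggests s_N = -(-3)^N - 2.
Base step (N = 1): the formula gives 1 = 1 = s_1.
Inductive step: assume the claim holds for N = k, so s_k = -(-3)^k - 2.
Then s_{k+1} = -3·s_k - 8 = -3·(-(-3)^k - 2) - 8 = -(-3)^(k + 1) - 2,
which is the claimed formula at N = k+1.
By induction, the statement is established for all N ≥ 1.

s_N = -(-3)^N - 2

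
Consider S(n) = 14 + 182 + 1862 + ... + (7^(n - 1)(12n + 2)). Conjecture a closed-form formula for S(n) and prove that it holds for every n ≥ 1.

We claim S(n) = 2·7^n·n for all n ≥ 1.
For the base case n = 1: S(1) = 14, and the closed form gives 14. They agree.
Inductive step: assume the claim holds for n = p, so S(p) = 2·7^p·p.
Then S(p+1) = S(p) + (7^p(12p + 14)) = (2·7^p·p) + (7^p(12p + 14)).
Simplifying, S(p+1) = 14·7^p(p + 1) = 2·7^(p+1)·(p+1),
which is the closed form with n = p+1.
By the principle of mathematical induction, the result holds for all n ≥ 1.

S(n) = 2·7^n·n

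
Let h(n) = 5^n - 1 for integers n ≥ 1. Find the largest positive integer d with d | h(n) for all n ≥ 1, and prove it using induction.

Computing the first values: h(1) = 4 and h(2) = 24; gcd(4, 24) = 4, so d ≤ 4.
We prove 4 | 5^n - 1 for all n ≥ 1 by induction on n.
Base case (n = 1): h(1) = 4 = 4·(1), so 4 | h(1).
Suppose the result is true for n = r, i.e. 4 | h(r). Then
5^{r+1} − 1^{r+1} = 5·5^r − 1·1^r = 5·(5^r − 1^r) + (4)·1^r. The first term is divisible by 4 by the inductive hypothesis, and the second term (4)·1^r is divisible by 4 since 4 | 4. Hence 4 | h(r+1).
By the principle of mathematical induction, the result holds for all n ≥ 1.
Therefore the largest such d is 4.

d = 4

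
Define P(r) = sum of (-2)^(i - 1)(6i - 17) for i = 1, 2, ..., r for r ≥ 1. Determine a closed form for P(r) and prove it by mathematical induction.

P(r) = (-2)^r(-2r + 5) - 5

We claim P(r) = (-2)^r(-2r + 5) - 5 for all r ≥ 1.
Base case (r = 1): P(1) = -11, and the closed form gives -11. They agree.
Suppose the result is true for r = i, so P(i) = (-2)^i(-2i + 5) - 5.
Then P(i+1) = P(i) + ((-2)^i(6i - 11)) = ((-2)^i(-2i + 5) - 5) + ((-2)^i(6i - 11)).
Simplifying, P(i+1) = 4(-2)^i·i - 6(-2)^i - 5 = (-2)^(i+1)(-2(i+1) + 5) - 5,
which is the closed form with r = i+1.
By the principle of mathematical induction, the result holds for all r ≥ 1.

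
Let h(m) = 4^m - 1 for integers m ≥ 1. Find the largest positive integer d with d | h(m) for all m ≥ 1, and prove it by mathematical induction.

d = 3

Computing the first values: h(1) = 3 and h(2) = 15; gcd(3, 15) = 3, so d ≤ 3.
We prove 3 | 4^m - 1 for all m ≥ 1 by induction on m.
When m = 1: h(1) = 3 = 3·(1), so 3 | h(1).
Inductive step: assume the claim holds for m = j, i.e. 3 | h(j). Then
4^{j+1} − 1^{j+1} = 4·4^j − 1·1^j = 4·(4^j − 1^j) + (3)·1^j. The first term is divisible by 3 by the inductive hypothesis, and the second term (3)·1^j is divisible by 3 since 3 | 3. Hence 3 | h(j+1).
By the principle of mathematical induction, the result holds for all m ≥ 1.
Therefore the largest such d is 3.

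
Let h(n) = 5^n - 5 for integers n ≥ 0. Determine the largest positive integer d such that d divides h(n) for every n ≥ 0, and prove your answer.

Computing the first values: h(0) = -4 and h(1) = 0; gcd(-4, 0) = 4, so d ≤ 4.
We prove 4 | 5^n - 5 for all n ≥ 0 by induction on n.
Base step (n = 0): h(0) = -4 = 4·(-1), so 4 | h(0).
Inductive step: assume the claim holds for n = k, i.e. 4 | h(k). Then
h(k+1) = 5^(k+1) - 5 = 5·(5^k - 5) + 20 = 5·h(k) + 20. The first term is divisible by 4 by the inductive hypothesis, and 20 is divisible by 4. Hence 4 | h(k+1).
This completes the induction.
Therefore the largest such d is 4.

d = 4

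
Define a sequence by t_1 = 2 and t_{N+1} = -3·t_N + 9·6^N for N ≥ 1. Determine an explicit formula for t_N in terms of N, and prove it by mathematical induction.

t_N = -4(-3)^(N - 1) + 6^N

Computing the first terms: t_1 = 2, t_2 = 48, t_3 = 180. This suggests t_N = -4(-3)^(N - 1) + 6^N.
Base step (N = 1): the formula gives 2 = 2 = t_1.
Inductive step: assume the claim holds for N = i, so t_i = -4(-3)^(i - 1) + 6^i.
Then t_{i+1} = -3·t_i + 9·6^i = -3·(-4(-3)^(i - 1) + 6^i) + 9·6^i = -4(-3)^i + 6^(i + 1) = -4(-3)^((i+1) - 1) + 6^(i+1),
which is the claimed formula at N = i+1.
By the principle of mathematical induction, the result holds for all N ≥ 1.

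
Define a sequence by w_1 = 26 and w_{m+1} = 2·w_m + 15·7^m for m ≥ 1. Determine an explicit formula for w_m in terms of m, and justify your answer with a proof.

Computing the first terms: w_1 = 26, w_2 = 157, w_3 = 1049. This suggests w_m = 5·2^(m - 1) + 3·7^m.
Base case (m = 1): the formula gives 26 = 26 = w_1.
Inductive step: assume the claim holds for m = i, so w_i = 5·2^(i - 1) + 3·7^i.
Then w_{i+1} = 2·w_i + 15·7^i = 2·(5·2^(i - 1) + 3·7^i) + 15·7^i = 5·2^i + 3·7^(i + 1) = 5·2^((i+1) - 1) + 3·7^(i+1),
which is the claimed formula at m = i+1.
By the principle of mathematical induction, the result holds for all m ≥ 1.

w_m = 5·2^(m - 1) + 3·7^m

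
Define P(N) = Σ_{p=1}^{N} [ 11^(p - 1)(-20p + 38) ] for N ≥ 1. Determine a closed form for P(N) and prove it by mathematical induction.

We claim P(N) = 2·11^N(-N + 2) - 4 for all N ≥ 1.
Base step (N = 1): P(1) = 18, and the closed form gives 18. They agree.
Inductive step: suppose the statement holds for some p ≥ 1, so P(p) = 2·11^p(-p + 2) - 4.
Then P(p+1) = P(p) + (11^p(-20p + 18)) = (2·11^p(-p + 2) - 4) + (11^p(-20p + 18)).
Simplifying, P(p+1) = -22·11^p·p + 22·11^p - 4 = 2·11^(p+1)(-(p+1) + 2) - 4,
which is the closed form with N = p+1.
By induction, the statement is established for all N ≥ 1.

P(N) = 2·11^N(-N + 2) - 4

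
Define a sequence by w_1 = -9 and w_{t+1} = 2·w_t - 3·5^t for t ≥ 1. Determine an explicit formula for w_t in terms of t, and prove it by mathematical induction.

w_t = -2^(t + 1) - 5^t

Computing the first terms: w_1 = -9, w_2 = -33, w_3 = -141. This suggests w_t = -2^(t + 1) - 5^t.
For the base case t = 1: the formula gives -9 = -9 = w_1.
Inductive step: suppose the statement holds for some p ≥ 1, so w_p = -2^(p + 1) - 5^p.
Then w_{p+1} = 2·w_p - 3·5^p = 2·(-2^(p + 1) - 5^p) - 3·5^p = -2^(p + 2) - 5^(p + 1) = -2^((p+1) + 1) - 5^(p+1),
which is the claimed formula at t = p+1.
By induction, the statement is established for all t ≥ 1.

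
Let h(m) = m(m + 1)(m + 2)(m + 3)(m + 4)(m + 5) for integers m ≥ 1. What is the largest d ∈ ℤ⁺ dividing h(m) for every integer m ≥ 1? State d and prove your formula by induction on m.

d = 720

Computing the first values: h(1) = 720 and h(2) = 5040; gcd(720, 5040) = 720, so d ≤ 720.
We prove 720 | m(m + 1)(m + 2)(m + 3)(m + 4)(m + 5) for all m ≥ 1 by induction on m.
For the base case m = 1: h(1) = 720 = 720·(1), so 720 | h(1).
Suppose the result is true for m = r, i.e. 720 | h(r). Then
h(r+1) − h(r) = (r+1)·(r+2)·(r+3)·(r+4)·(r+5)·(r+6) − r·(r+1)·(r+2)·(r+3)·(r+4)·(r+5) = (r+1)·(r+2)·(r+3)·(r+4)·(r+5)·[(r+6) − r] = 6·(r+1)·(r+2)·(r+3)·(r+4)·(r+5). The product of 5 consecutive integers is divisible by (5)! = 120, so h(r+1) − h(r) is divisible by 6·120 = 720. By the inductive hypothesis 720 | h(r), hence 720 | h(r+1).
Hence, by induction on m, the claim holds for every m ≥ 1.
Therefore the largest such d is 720.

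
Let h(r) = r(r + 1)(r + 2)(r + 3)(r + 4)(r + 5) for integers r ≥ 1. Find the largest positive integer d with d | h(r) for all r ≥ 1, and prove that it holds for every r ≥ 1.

Computing the first values: h(1) = 720 and h(2) = 5040; gcd(720, 5040) = 720, so d ≤ 720.
We prove 720 | r(r + 1)(r + 2)(r + 3)(r + 4)(r + 5) for all r ≥ 1 by induction on r.
For the base case r = 1: h(1) = 720 = 720·(1), so 720 | h(1).
Inductive step: suppose the statement holds for some p ≥ 1, i.e. 720 | h(p). Then
h(p+1) − h(p) = (p+1)·(p+2)·(p+3)·(p+4)·(p+5)·(p+6) − p·(p+1)·(p+2)·(p+3)·(p+4)·(p+5) = (p+1)·(p+2)·(p+3)·(p+4)·(p+5)·[(p+6) − p] = 6·(p+1)·(p+2)·(p+3)·(p+4)·(p+5). The product of 5 consecutive integers is divisible by (5)! = 120, so h(p+1) − h(p) is divisible by 6·120 = 720. By the inductive hypothesis 720 | h(p), hence 720 | h(p+1).
Hence, by induction on r, the claim holds for every r ≥ 1.
Therefore the largest such d is 720.

d = 720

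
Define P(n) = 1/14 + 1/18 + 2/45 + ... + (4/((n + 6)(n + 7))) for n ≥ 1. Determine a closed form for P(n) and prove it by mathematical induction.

We claim P(n) = 4n/(7(n + 7)) for all n ≥ 1.
For the base case n = 1: P(1) = 1/14, and the closed form gives 1/14. They agree.
Suppose the result is true for n = m, so P(m) = 4m/(7(m + 7)).
Then P(m+1) = P(m) + (4/((m + 7)(m + 8))) = (4m/(7(m + 7))) + (4/((m + 7)(m + 8))).
Simplifying, P(m+1) = 4(m + 1)/(7(m + 8)) = 4(m+1)/(7((m+1) + 7)),
which is the closed form with n = m+1.
By induction, the statement is established for all n ≥ 1.

P(n) = 4n/(7(n + 7))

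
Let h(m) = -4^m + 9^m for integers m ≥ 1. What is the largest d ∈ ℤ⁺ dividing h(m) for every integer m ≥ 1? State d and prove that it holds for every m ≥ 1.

d = 5

Computing the first values: h(1) = 5 and h(2) = 65; gcd(5, 65) = 5, so d ≤ 5.
We prove 5 | -4^m + 9^m for all m ≥ 1 by induction on m.
Base case (m = 1): h(1) = 5 = 5·(1), so 5 | h(1).
Inductive step: assume the claim holds for m = j, i.e. 5 | h(j). Then
9^{j+1} − 4^{j+1} = 9·9^j − 4·4^j = 9·(9^j − 4^j) + (5)·4^j. The first term is divisible by 5 by the inductive hypothesis, and the second term (5)·4^j is divisible by 5 since 5 | 5. Hence 5 | h(j+1).
Hence, by induction on m, the claim holds for every m ≥ 1.
Therefore the largest such d is 5.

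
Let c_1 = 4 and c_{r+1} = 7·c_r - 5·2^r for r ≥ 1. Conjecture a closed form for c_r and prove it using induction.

c_r = 2^r + 2·7^(r - 1)

Computing the first terms: c_1 = 4, c_2 = 18, c_3 = 106. This suggests c_r = 2^r + 2·7^(r - 1).
For the base case r = 1: the formula gives 4 = 4 = c_1.
Inductive step: suppose the statement holds for some k ≥ 1, so c_k = 2^k + 2·7^(k - 1).
Then c_{k+1} = 7·c_k - 5·2^k = 7·(2^k + 2·7^(k - 1)) - 5·2^k = 2^(k + 1) + 2·7^k = 2^(k+1) + 2·7^((k+1) - 1),
which is the claimed formula at r = k+1.
Hence, by induction on r, the claim holds for every r ≥ 1.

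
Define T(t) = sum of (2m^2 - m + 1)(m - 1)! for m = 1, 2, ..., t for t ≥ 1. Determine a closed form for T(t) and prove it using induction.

We claim T(t) = (2t + 1)t! - 1 for all t ≥ 1.
For the base case t = 1: T(1) = 2, and the closed form gives 2. They agree.
Inductive step: suppose the statement holds for some m ≥ 1, so T(m) = (2m + 1)m! - 1.
Then T(m+1) = T(m) + ((2m^2 + 3m + 2)m!) = ((2m + 1)m! - 1) + ((2m^2 + 3m + 2)m!).
Simplifying, T(m+1) = (2(m+1) + 1)(m+1)! - 1,
which is the closed form with t = m+1.
By induction, the statement is established for all t ≥ 1.

T(t) = (2t + 1)t! - 1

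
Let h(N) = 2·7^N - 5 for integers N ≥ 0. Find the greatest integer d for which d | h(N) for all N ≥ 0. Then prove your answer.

d = 3

Computing the first values: h(0) = -3 and h(1) = 9; gcd(-3, 9) = 3, so d ≤ 3.
We prove 3 | 2·7^N - 5 for all N ≥ 0 by induction on N.
When N = 0: h(0) = -3 = 3·(-1), so 3 | h(0).
Suppose the result is true for N = i, i.e. 3 | h(i). Then
h(i+1) = 2·7^(i+1) - 5 = 7·(2·7^i - 5) + 30 = 7·h(i) + 30. The first term is divisible by 3 by the inductive hypothesis, and 30 is divisible by 3. Hence 3 | h(i+1).
By induction, the statement is established for all N ≥ 0.
Therefore the largest such d is 3.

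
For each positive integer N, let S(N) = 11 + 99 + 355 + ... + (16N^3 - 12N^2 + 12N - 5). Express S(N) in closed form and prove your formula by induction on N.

We claim S(N) = N(4N^3 + 4N^2 + 4N - 1) for all N ≥ 1.
Base case (N = 1): S(1) = 11, and the closed form gives 11. They agree.
For the inductive step, assume it holds for an arbitrary k ≥ 1, so S(k) = k(4k^3 + 4k^2 + 4k - 1).
Then S(k+1) = S(k) + (16k^3 + 36k^2 + 36k + 11) = (k(4k^3 + 4k^2 + 4k - 1)) + (16k^3 + 36k^2 + 36k + 11).
Simplifying, S(k+1) = (k + 1)(4k^3 + 16k^2 + 24k + 11) = (k+1)(4(k+1)^3 + 4(k+1)^2 + 4(k+1) - 1),
which is the closed form with N = k+1.
By the principle of mathematical induction, the result holds for all N ≥ 1.

S(N) = N(4N^3 + 4N^2 + 4N - 1)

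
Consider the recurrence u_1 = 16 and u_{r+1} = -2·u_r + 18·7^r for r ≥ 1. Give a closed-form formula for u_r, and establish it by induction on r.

Computing the first terms: u_1 = 16, u_2 = 94, u_3 = 694. This suggests u_r = -(-2)^r + 2·7^r.
Base case (r = 1): the formula gives 16 = 16 = u_1.
Inductive step: assume the claim holds for r = k, so u_k = -(-2)^k + 2·7^k.
Then u_{k+1} = -2·u_k + 18·7^k = -2·(-(-2)^k + 2·7^k) + 18·7^k = -(-2)^(k + 1) + 2·7^(k + 1),
which is the claimed formula at r = k+1.
By induction, the statement is established for all r ≥ 1.

u_r = -(-2)^r + 2·7^r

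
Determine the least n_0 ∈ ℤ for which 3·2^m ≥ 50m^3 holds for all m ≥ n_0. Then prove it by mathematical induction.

At m = 16: 196608 < 204800, so the inequality fails and n_0 ≥ 17. We prove 3·2^m ≥ 50m^3 for all m ≥ 17.
For the base case m = 17: 3·2^m = 393216 and 50m^3 = 245650, so 393216 ≥ 245650.
Inductive step: assume the claim holds for m = k, so 3·2^k ≥ 50k^3.
Then 3·2^(k + 1) = 2·(3·2^k) ≥ 2·(50k^3).
Also, for k ≥ 17 we have 2·(50k^3) ≥ 50(k+1)^3, since 2 ≥ (1 + 1/k)^3 for all k ≥ 17.
Combining, 3·2^(k + 1) ≥ 50(k+1)^3.
This completes the induction.
Hence the smallest such n_0 is 17.

n_0 = 17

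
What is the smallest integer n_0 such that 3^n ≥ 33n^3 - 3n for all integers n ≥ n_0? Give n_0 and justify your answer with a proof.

n_0 = 10

At n = 9: 19683 < 24030, so the inequality fails and n_0 ≥ 10. We prove 3^n ≥ 33n^3 - 3n for all n ≥ 10.
Base step (n = 10): 3^n = 59049 and 33n^3 - 3n = 32970, so 59049 ≥ 32970.
Inductive step: suppose the statement holds for some m ≥ 10, so 3^m ≥ 33m^3 - 3m.
Then 3^(m + 1) = 3·(3^m) ≥ 3·(33m^3 - 3m).
Also, for m ≥ 10 we have 3·(33m^3 - 3m) ≥ 33(m+1)^3 - 3(m+1), since 3·(33m^3 - 3m) − (33(m+1)^3 - 3(m+1)) = 66m^3 - 99m^2 - 105m - 30, which is nonnegative for all m ≥ 10.
Combining, 3^(m + 1) ≥ 33(m+1)^3 - 3(m+1).
By induction, the statement is established for all n ≥ 10.
Hence the smallest such n_0 is 10.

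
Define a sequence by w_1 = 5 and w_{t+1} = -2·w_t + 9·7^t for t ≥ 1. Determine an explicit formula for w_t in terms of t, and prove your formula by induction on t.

Computing the first terms: w_1 = 5, w_2 = 53, w_3 = 335. This suggests w_t = (-2)^t + 7^t.
When t = 1: the formula gives 5 = 5 = w_1.
For the inductive step, assume it holds for an arbitrary r ≥ 1, so w_r = (-2)^r + 7^r.
Then w_{r+1} = -2·w_r + 9·7^r = -2·((-2)^r + 7^r) + 9·7^r = (-2)^(r + 1) + 7^(r + 1),
which is the claimed formula at t = r+1.
This completes the induction.

w_t = (-2)^t + 7^t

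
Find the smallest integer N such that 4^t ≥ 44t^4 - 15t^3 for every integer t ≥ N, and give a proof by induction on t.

N = 10

At t = 9: 262144 < 277749, so the inequality fails and N ≥ 10. We prove 4^t ≥ 44t^4 - 15t^3 for all t ≥ 10.
Base case (t = 10): 4^t = 1048576 and 44t^4 - 15t^3 = 425000, so 1048576 ≥ 425000.
Inductive step: assume the claim holds for t = i, so 4^i ≥ 44i^4 - 15i^3.
Then 4^(i + 1) = 4·(4^i) ≥ 4·(44i^4 - 15i^3).
Also, for i ≥ 10 we have 4·(44i^4 - 15i^3) ≥ 44(i+1)^4 - 15(i+1)^3, since 4·(44i^4 - 15i^3) − (44(i+1)^4 - 15(i+1)^3) = 132i^4 - 221i^3 - 219i^2 - 131i - 29, which is nonnegative for all i ≥ 10.
Combining, 4^(i + 1) ≥ 44(i+1)^4 - 15(i+1)^3.
By induction, the statement is established for all t ≥ 10.
Hence the smallest such N is 10.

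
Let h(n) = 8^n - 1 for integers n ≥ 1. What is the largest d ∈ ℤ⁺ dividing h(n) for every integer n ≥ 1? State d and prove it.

Computing the first values: h(1) = 7 and h(2) = 63; gcd(7, 63) = 7, so d ≤ 7.
We prove 7 | 8^n - 1 for all n ≥ 1 by induction on n.
For the base case n = 1: h(1) = 7 = 7·(1), so 7 | h(1).
Inductive step: assume the claim holds for n = j, i.e. 7 | h(j). Then
8^{j+1} − 1^{j+1} = 8·8^j − 1·1^j = 8·(8^j − 1^j) + (7)·1^j. The first term is divisible by 7 by the inductive hypothesis, and the second term (7)·1^j is divisible by 7 since 7 | 7. Hence 7 | h(j+1).
By induction, the statement is established for all n ≥ 1.
Therefore the largest such d is 7.

d = 7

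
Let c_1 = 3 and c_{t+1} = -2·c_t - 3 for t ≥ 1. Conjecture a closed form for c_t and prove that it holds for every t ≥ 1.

Computing the first terms: c_1 = 3, c_2 = -9, c_3 = 15. This suggests c_t = (-2)^(t + 1) - 1.
For the base case t = 1: the formula gives 3 = 3 = c_1.
Inductive step: assume the claim holds for t = j, so c_j = (-2)^(j + 1) - 1.
Then c_{j+1} = -2·c_j - 3 = -2·((-2)^(j + 1) - 1) - 3 = (-2)^(j + 2) - 1 = (-2)^((j+1) + 1) - 1,
which is the claimed formula at t = j+1.
By induction, the statement is established for all t ≥ 1.

c_t = (-2)^(t + 1) - 1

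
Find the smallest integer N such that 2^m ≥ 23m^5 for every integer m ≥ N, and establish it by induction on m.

N = 29

At m = 28: 268435456 < 395838464, so the inequality fails and N ≥ 29. We prove 2^m ≥ 23m^5 for all m ≥ 29.
Base case (m = 29): 2^m = 536870912 and 23m^5 = 471756427, so 536870912 ≥ 471756427.
Suppose the result is true for m = j, so 2^j ≥ 23j^5.
Then 2^(j + 1) = 2·(2^j) ≥ 2·(23j^5).
Also, for j ≥ 29 we have 2·(23j^5) ≥ 23(j+1)^5, since 2 ≥ (1 + 1/j)^5 for all j ≥ 29.
Combining, 2^(j + 1) ≥ 23(j+1)^5.
This completes the induction.
Hence the smallest such N is 29.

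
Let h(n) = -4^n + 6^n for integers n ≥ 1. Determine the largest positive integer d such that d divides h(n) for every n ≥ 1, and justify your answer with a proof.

d = 2

Computing the first values: h(1) = 2 and h(2) = 20; gcd(2, 20) = 2, so d ≤ 2.
We prove 2 | -4^n + 6^n for all n ≥ 1 by induction on n.
Base step (n = 1): h(1) = 2 = 2·(1), so 2 | h(1).
For the inductive step, assume it holds for an arbitrary j ≥ 1, i.e. 2 | h(j). Then
6^{j+1} − 4^{j+1} = 6·6^j − 4·4^j = 6·(6^j − 4^j) + (2)·4^j. The first term is divisible by 2 by the inductive hypothesis, and the second term (2)·4^j is divisible by 2 since 2 | 2. Hence 2 | h(j+1).
By induction, the statement is established for all n ≥ 1.
Therefore the largest such d is 2.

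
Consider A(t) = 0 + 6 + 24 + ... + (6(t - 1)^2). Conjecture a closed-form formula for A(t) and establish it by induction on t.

We claim A(t) = t(t - 1)(2t - 1) for all t ≥ 1.
Base case (t = 1): A(1) = 0, and the closed form gives 0. They agree.
Inductive step: suppose the statement holds for some k ≥ 1, so A(k) = k(2k^2 - 3k + 1).
Then A(k+1) = A(k) + (6k^2) = (k(2k^2 - 3k + 1)) + (6k^2).
Simplifying, A(k+1) = k(k + 1)(2k + 1) = (k+1)((k+1) - 1)(2(k+1) - 1),
which is the closed form with t = k+1.
By the principle of mathematical induction, the result holds for all t ≥ 1.

A(t) = t(t - 1)(2t - 1)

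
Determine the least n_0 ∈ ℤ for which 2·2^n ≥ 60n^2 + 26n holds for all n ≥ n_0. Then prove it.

At n = 12: 8192 < 8952, so the inequality fails and n_0 ≥ 13. We prove 2·2^n ≥ 60n^2 + 26n for all n ≥ 13.
When n = 13: 2·2^n = 16384 and 60n^2 + 26n = 10478, so 16384 ≥ 10478.
Inductive step: suppose the statement holds for some j ≥ 13, so 2·2^j ≥ 60j^2 + 26j.
Then 2·2^(j + 1) = 2·(2·2^j) ≥ 2·(60j^2 + 26j).
Also, for j ≥ 13 we have 2·(60j^2 + 26j) ≥ 60(j+1)^2 + 26(j+1), since 2·(60j^2 + 26j) − (60(j+1)^2 + 26(j+1)) = 60j^2 - 94j - 86, which is nonnegative for all j ≥ 13.
Combining, 2·2^(j + 1) ≥ 60(j+1)^2 + 26(j+1).
By induction, the statement is established for all n ≥ 13.
Hence the smallest such n_0 is 13.

n_0 = 13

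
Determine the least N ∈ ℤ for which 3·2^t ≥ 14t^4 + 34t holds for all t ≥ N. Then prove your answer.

At t = 19: 1572864 < 1825140, so the inequality fails and N ≥ 20. We prove 3·2^t ≥ 14t^4 + 34t for all t ≥ 20.
For the base case t = 20: 3·2^t = 3145728 and 14t^4 + 34t = 2240680, so 3145728 ≥ 2240680.
Suppose the result is true for t = j, so 3·2^j ≥ 14j^4 + 34j.
Then 3·2^(j + 1) = 2·(3·2^j) ≥ 2·(14j^4 + 34j).
Also, for j ≥ 20 we have 2·(14j^4 + 34j) ≥ 14(j+1)^4 + 34(j+1), since 2·(14j^4 + 34j) − (14(j+1)^4 + 34(j+1)) = 14j^4 - 56j^3 - 84j^2 - 22j - 48, which is nonnegative for all j ≥ 20.
Combining, 3·2^(j + 1) ≥ 14(j+1)^4 + 34(j+1).
By the principle of mathematical induction, the result holds for all t ≥ 20.
Hence the smallest such N is 20.

N = 20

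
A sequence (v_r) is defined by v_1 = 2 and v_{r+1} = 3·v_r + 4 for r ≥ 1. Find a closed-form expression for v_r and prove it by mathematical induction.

Computing the first terms: v_1 = 2, v_2 = 10, v_3 = 34. This suggests v_r = 4·3^(r - 1) - 2.
For the base case r = 1: the formula gives 2 = 2 = v_1.
Inductive step: assume the claim holds for r = j, so v_j = 4·3^(j - 1) - 2.
Then v_{j+1} = 3·v_j + 4 = 3·(4·3^(j - 1) - 2) + 4 = 4·3^j - 2 = 4·3^((j+1) - 1) - 2,
which is the claimed formula at r = j+1.
Hence, by induction on r, the claim holds for every r ≥ 1.

v_r = 4·3^(r - 1) - 2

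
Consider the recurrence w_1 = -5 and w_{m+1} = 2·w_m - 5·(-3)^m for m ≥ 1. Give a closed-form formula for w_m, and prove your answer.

Computing the first terms: w_1 = -5, w_2 = 5, w_3 = -35. This suggests w_m = (-3)^m - 2^m.
For the base case m = 1: the formula gives -5 = -5 = w_1.
For the inductive step, assume it holds for an arbitrary j ≥ 1, so w_j = (-3)^j - 2^j.
Then w_{j+1} = 2·w_j - 5·(-3)^j = 2·((-3)^j - 2^j) - 5·(-3)^j = (-3)^(j + 1) - 2^(j + 1),
which is the claimed formula at m = j+1.
By induction, the statement is established for all m ≥ 1.

w_m = (-3)^m - 2^m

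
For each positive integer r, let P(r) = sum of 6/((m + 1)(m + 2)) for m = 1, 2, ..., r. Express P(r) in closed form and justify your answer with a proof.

We claim P(r) = 3r/(r + 2) for all r ≥ 1.
For the base case r = 1: P(1) = 1, and the closed form gives 1. They agree.
Inductive step: suppose the statement holds for some m ≥ 1, so P(m) = 3m/(m + 2).
Then P(m+1) = P(m) + (6/((m + 2)(m + 3))) = (3m/(m + 2)) + (6/((m + 2)(m + 3))).
Simplifying, P(m+1) = 3(m + 1)/(m + 3) = 3(m+1)/((m+1) + 2),
which is the closed form with r = m+1.
By the principle of mathematical induction, the result holds for all r ≥ 1.

P(r) = 3r/(r + 2)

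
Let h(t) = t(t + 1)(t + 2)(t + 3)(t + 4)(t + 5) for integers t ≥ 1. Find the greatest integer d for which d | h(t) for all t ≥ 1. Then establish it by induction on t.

Computing the first values: h(1) = 720 and h(2) = 5040; gcd(720, 5040) = 720, so d ≤ 720.
We prove 720 | t(t + 1)(t + 2)(t + 3)(t + 4)(t + 5) for all t ≥ 1 by induction on t.
Base step (t = 1): h(1) = 720 = 720·(1), so 720 | h(1).
Suppose the result is true for t = i, i.e. 720 | h(i). Then
h(i+1) − h(i) = (i+1)·(i+2)·(i+3)·(i+4)·(i+5)·(i+6) − i·(i+1)·(i+2)·(i+3)·(i+4)·(i+5) = (i+1)·(i+2)·(i+3)·(i+4)·(i+5)·[(i+6) − i] = 6·(i+1)·(i+2)·(i+3)·(i+4)·(i+5). The product of 5 consecutive integers is divisible by (5)! = 120, so h(i+1) − h(i) is divisible by 6·120 = 720. By the inductive hypothesis 720 | h(i), hence 720 | h(i+1).
This completes the induction.
Therefore the largest such d is 720.

d = 720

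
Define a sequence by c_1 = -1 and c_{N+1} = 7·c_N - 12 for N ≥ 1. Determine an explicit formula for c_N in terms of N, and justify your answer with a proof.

Computing the first terms: c_1 = -1, c_2 = -19, c_3 = -145. This suggests c_N = -3·7^(N - 1) + 2.
When N = 1: the formula gives -1 = -1 = c_1.
Inductive step: suppose the statement holds for some j ≥ 1, so c_j = -3·7^(j - 1) + 2.
Then c_{j+1} = 7·c_j - 12 = 7·(-3·7^(j - 1) + 2) - 12 = -3·7^j + 2 = -3·7^((j+1) - 1) + 2,
which is the claimed formula at N = j+1.
By induction, the statement is established for all N ≥ 1.

c_N = -3·7^(N - 1) + 2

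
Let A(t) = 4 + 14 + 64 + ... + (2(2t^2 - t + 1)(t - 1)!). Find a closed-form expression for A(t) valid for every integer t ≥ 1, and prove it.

We claim A(t) = (4t + 2)t! - 2 for all t ≥ 1.
Base step (t = 1): A(1) = 4, and the closed form gives 4. They agree.
Inductive step: suppose the statement holds for some j ≥ 1, so A(j) = (4j + 2)j! - 2.
Then A(j+1) = A(j) + (2(2j^2 + 3j + 2)j!) = ((4j + 2)j! - 2) + (2(2j^2 + 3j + 2)j!).
Simplifying, A(j+1) = (4(j+1) + 2)(j+1)! - 2,
which is the closed form with t = j+1.
By induction, the statement is established for all t ≥ 1.

A(t) = (4t + 2)t! - 2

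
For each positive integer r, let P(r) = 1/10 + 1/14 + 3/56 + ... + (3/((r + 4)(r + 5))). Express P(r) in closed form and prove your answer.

We claim P(r) = 3r/(5(r + 5)) for all r ≥ 1.
For the base case r = 1: P(1) = 1/10, and the closed form gives 1/10. They agree.
Inductive step: suppose the statement holds for some m ≥ 1, so P(m) = 3m/(5(m + 5)).
Then P(m+1) = P(m) + (3/((m + 5)(m + 6))) = (3m/(5(m + 5))) + (3/((m + 5)(m + 6))).
Simplifying, P(m+1) = 3(m + 1)/(5(m + 6)) = 3(m+1)/(5((m+1) + 5)),
which is the closed form with r = m+1.
Hence, by induction on r, the claim holds for every r ≥ 1.

P(r) = 3r/(5(r + 5))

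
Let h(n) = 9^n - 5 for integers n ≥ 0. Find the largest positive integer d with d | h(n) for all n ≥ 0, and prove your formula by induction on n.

d = 4

Computing the first values: h(0) = -4 and h(1) = 4; gcd(-4, 4) = 4, so d ≤ 4.
We prove 4 | 9^n - 5 for all n ≥ 0 by induction on n.
Base step (n = 0): h(0) = -4 = 4·(-1), so 4 | h(0).
Inductive step: suppose the statement holds for some r ≥ 0, i.e. 4 | h(r). Then
h(r+1) = 9^(r+1) - 5 = 9·(9^r - 5) + 40 = 9·h(r) + 40. The first term is divisible by 4 by the inductive hypothesis, and 40 is divisible by 4. Hence 4 | h(r+1).
By induction, the statement is established for all n ≥ 0.
Therefore the largest such d is 4.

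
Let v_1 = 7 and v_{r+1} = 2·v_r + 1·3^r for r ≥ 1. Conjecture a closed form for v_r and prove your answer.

Computing the first terms: v_1 = 7, v_2 = 17, v_3 = 43. This suggests v_r = 2^(r + 1) + 3^r.
Base case (r = 1): the formula gives 7 = 7 = v_1.
Suppose the result is true for r = j, so v_j = 2^(j + 1) + 3^j.
Then v_{j+1} = 2·v_j + 1·3^j = 2·(2^(j + 1) + 3^j) + 1·3^j = 2^(j + 2) + 3^(j + 1) = 2^((j+1) + 1) + 3^(j+1),
which is the claimed formula at r = j+1.
This completes the induction.

v_r = 2^(r + 1) + 3^r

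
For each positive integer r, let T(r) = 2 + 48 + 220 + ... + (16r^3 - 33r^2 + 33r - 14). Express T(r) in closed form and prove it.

T(r) = r(4r - 3)(r^2 + 1)

We claim T(r) = r(4r - 3)(r^2 + 1) for all r ≥ 1.
Base case (r = 1): T(1) = 2, and the closed form gives 2. They agree.
Inductive step: assume the claim holds for r = j, so T(j) = j(4j^3 - 3j^2 + 4j - 3).
Then T(j+1) = T(j) + (16j^3 + 15j^2 + 15j + 2) = (j(4j^3 - 3j^2 + 4j - 3)) + (16j^3 + 15j^2 + 15j + 2).
Simplifying, T(j+1) = (j + 1)(4j + 1)(j^2 + 2j + 2) = (j+1)(4(j+1) - 3)((j+1)^2 + 1),
which is the closed form with r = j+1.
This completes the induction.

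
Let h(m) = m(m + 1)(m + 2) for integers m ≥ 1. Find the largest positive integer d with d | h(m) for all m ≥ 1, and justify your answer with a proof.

d = 6

Computing the first values: h(1) = 6 and h(2) = 24; gcd(6, 24) = 6, so d ≤ 6.
We prove 6 | m(m + 1)(m + 2) for all m ≥ 1 by induction on m.
For the base case m = 1: h(1) = 6 = 6·(1), so 6 | h(1).
Suppose the result is true for m = r, i.e. 6 | h(r). Then
h(r+1) − h(r) = (r+1)·(r+2)·(r+3) − r·(r+1)·(r+2) = (r+1)·(r+2)·[(r+3) − r] = 3·(r+1)·(r+2). The product of 2 consecutive integers is divisible by (2)! = 2, so h(r+1) − h(r) is divisible by 3·2 = 6. By the inductive hypothesis 6 | h(r), hence 6 | h(r+1).
Hence, by induction on m, the claim holds for every m ≥ 1.
Therefore the largest such d is 6.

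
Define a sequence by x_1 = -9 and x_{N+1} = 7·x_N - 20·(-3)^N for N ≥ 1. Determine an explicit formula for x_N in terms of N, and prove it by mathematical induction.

Computing the first terms: x_1 = -9, x_2 = -3, x_3 = -201. This suggests x_N = 2(-3)^N - 3·7^(N - 1).
For the base case N = 1: the formula gives -9 = -9 = x_1.
Inductive step: suppose the statement holds for some m ≥ 1, so x_m = 2(-3)^m - 3·7^(m - 1).
Then x_{m+1} = 7·x_m - 20·(-3)^m = 7·(2(-3)^m - 3·7^(m - 1)) - 20·(-3)^m = 2(-3)^(m + 1) - 3·7^m = 2(-3)^(m+1) - 3·7^((m+1) - 1),
which is the claimed formula at N = m+1.
By induction, the statement is established for all N ≥ 1.

x_N = 2(-3)^N - 3·7^(N - 1)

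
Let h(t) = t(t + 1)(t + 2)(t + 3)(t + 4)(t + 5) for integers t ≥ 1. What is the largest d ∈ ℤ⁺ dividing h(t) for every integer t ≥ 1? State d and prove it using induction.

Computing the first values: h(1) = 720 and h(2) = 5040; gcd(720, 5040) = 720, so d ≤ 720.
We prove 720 | t(t + 1)(t + 2)(t + 3)(t + 4)(t + 5) for all t ≥ 1 by induction on t.
For the base case t = 1: h(1) = 720 = 720·(1), so 720 | h(1).
Inductive step: suppose the statement holds for some p ≥ 1, i.e. 720 | h(p). Then
h(p+1) − h(p) = (p+1)·(p+2)·(p+3)·(p+4)·(p+5)·(p+6) − p·(p+1)·(p+2)·(p+3)·(p+4)·(p+5) = (p+1)·(p+2)·(p+3)·(p+4)·(p+5)·[(p+6) − p] = 6·(p+1)·(p+2)·(p+3)·(p+4)·(p+5). The product of 5 consecutive integers is divisible by (5)! = 120, so h(p+1) − h(p) is divisible by 6·120 = 720. By the inductive hypothesis 720 | h(p), hence 720 | h(p+1).
By induction, the statement is established for all t ≥ 1.
Therefore the largest such d is 720.

d = 720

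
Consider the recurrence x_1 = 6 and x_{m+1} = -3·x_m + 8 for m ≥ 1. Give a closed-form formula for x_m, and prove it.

Computing the first terms: x_1 = 6, x_2 = -10, x_3 = 38. This suggests x_m = 4(-3)^(m - 1) + 2.
For the base case m = 1: the formula gives 6 = 6 = x_1.
For the inductive step, assume it holds for an arbitrary j ≥ 1, so x_j = 4(-3)^(j - 1) + 2.
Then x_{j+1} = -3·x_j + 8 = -3·(4(-3)^(j - 1) + 2) + 8 = 4(-3)^j + 2 = 4(-3)^((j+1) - 1) + 2,
which is the claimed formula at m = j+1.
By the principle of mathematical induction, the result holds for all m ≥ 1.

x_m = 4(-3)^(m - 1) + 2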